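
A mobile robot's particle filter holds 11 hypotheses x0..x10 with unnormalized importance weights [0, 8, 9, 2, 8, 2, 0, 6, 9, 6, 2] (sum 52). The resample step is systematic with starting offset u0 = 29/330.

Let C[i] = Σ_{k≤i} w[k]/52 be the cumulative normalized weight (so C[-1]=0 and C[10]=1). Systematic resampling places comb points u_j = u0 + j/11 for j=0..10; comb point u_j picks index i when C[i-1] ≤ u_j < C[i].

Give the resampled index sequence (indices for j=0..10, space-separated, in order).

C = [0, 2/13, 17/52, 19/52, 27/52, 29/52, 29/52, 35/52, 11/13, 25/26, 1]
j=0: u_0=29/330 ∈ [0, 2/13) → index 1
j=1: u_1=59/330 ∈ [2/13, 17/52) → index 2
j=2: u_2=89/330 ∈ [2/13, 17/52) → index 2
j=3: u_3=119/330 ∈ [17/52, 19/52) → index 3
j=4: u_4=149/330 ∈ [19/52, 27/52) → index 4
j=5: u_5=179/330 ∈ [27/52, 29/52) → index 5
j=6: u_6=19/30 ∈ [29/52, 35/52) → index 7
j=7: u_7=239/330 ∈ [35/52, 11/13) → index 8
j=8: u_8=269/330 ∈ [35/52, 11/13) → index 8
j=9: u_9=299/330 ∈ [11/13, 25/26) → index 9
j=10: u_10=329/330 ∈ [25/26, 1) → index 10

1 2 2 3 4 5 7 8 8 9 10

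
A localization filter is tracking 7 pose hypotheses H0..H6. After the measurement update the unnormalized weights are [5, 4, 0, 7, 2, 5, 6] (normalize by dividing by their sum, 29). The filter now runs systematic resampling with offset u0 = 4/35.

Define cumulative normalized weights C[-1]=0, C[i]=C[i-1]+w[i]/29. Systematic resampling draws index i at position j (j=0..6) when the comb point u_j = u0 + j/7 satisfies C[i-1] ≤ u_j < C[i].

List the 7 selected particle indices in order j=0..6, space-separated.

0 1 3 3 5 6 6

C = [5/29, 9/29, 9/29, 16/29, 18/29, 23/29, 1]
j=0: u_0=4/35 ∈ [0, 5/29) → index 0
j=1: u_1=9/35 ∈ [5/29, 9/29) → index 1
j=2: u_2=2/5 ∈ [9/29, 16/29) → index 3
j=3: u_3=19/35 ∈ [9/29, 16/29) → index 3
j=4: u_4=24/35 ∈ [18/29, 23/29) → index 5
j=5: u_5=29/35 ∈ [23/29, 1) → index 6
j=6: u_6=34/35 ∈ [23/29, 1) → index 6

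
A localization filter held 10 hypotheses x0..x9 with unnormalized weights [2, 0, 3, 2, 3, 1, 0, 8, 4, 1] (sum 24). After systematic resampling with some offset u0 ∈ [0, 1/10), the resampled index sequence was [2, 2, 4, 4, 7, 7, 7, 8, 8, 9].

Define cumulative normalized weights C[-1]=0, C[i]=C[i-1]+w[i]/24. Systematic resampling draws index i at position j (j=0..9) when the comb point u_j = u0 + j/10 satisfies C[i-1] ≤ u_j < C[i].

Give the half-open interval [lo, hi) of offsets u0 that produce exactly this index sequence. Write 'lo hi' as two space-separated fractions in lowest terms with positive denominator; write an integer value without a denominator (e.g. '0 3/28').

11/120 1/10

C = [1/12, 1/12, 5/24, 7/24, 5/12, 11/24, 11/24, 19/24, 23/24, 1]
j=0 picked index 2: u0 ∈ [1/12, 5/24)
j=1 picked index 2: u0 ∈ [-1/60, 13/120)
j=2 picked index 4: u0 ∈ [11/120, 13/60)
j=3 picked index 4: u0 ∈ [-1/120, 7/60)
j=4 picked index 7: u0 ∈ [7/120, 47/120)
j=5 picked index 7: u0 ∈ [-1/24, 7/24)
j=6 picked index 7: u0 ∈ [-17/120, 23/120)
j=7 picked index 8: u0 ∈ [11/120, 31/120)
j=8 picked index 8: u0 ∈ [-1/120, 19/120)
j=9 picked index 9: u0 ∈ [7/120, 1/10)
intersection: [11/120, 1/10)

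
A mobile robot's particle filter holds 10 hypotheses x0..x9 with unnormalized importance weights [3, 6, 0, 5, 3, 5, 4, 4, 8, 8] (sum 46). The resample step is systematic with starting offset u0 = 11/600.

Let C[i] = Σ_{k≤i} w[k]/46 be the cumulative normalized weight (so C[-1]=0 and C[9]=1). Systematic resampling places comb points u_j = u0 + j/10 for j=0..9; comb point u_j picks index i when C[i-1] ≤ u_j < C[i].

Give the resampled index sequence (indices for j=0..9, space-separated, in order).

0 1 3 4 5 6 7 8 8 9

C = [3/46, 9/46, 9/46, 7/23, 17/46, 11/23, 13/23, 15/23, 19/23, 1]
j=0: u_0=11/600 ∈ [0, 3/46) → index 0
j=1: u_1=71/600 ∈ [3/46, 9/46) → index 1
j=2: u_2=131/600 ∈ [9/46, 7/23) → index 3
j=3: u_3=191/600 ∈ [7/23, 17/46) → index 4
j=4: u_4=251/600 ∈ [17/46, 11/23) → index 5
j=5: u_5=311/600 ∈ [11/23, 13/23) → index 6
j=6: u_6=371/600 ∈ [13/23, 15/23) → index 7
j=7: u_7=431/600 ∈ [15/23, 19/23) → index 8
j=8: u_8=491/600 ∈ [15/23, 19/23) → index 8
j=9: u_9=551/600 ∈ [19/23, 1) → index 9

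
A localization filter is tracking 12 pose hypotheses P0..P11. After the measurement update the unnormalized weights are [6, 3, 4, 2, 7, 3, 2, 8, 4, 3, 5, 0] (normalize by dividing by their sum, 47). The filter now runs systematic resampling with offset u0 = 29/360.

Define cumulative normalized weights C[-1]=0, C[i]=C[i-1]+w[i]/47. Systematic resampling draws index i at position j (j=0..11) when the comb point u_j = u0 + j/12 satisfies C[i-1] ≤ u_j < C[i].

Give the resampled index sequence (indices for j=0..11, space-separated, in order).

C = [6/47, 9/47, 13/47, 15/47, 22/47, 25/47, 27/47, 35/47, 39/47, 42/47, 1, 1]
j=0: u_0=29/360 ∈ [0, 6/47) → index 0
j=1: u_1=59/360 ∈ [6/47, 9/47) → index 1
j=2: u_2=89/360 ∈ [9/47, 13/47) → index 2
j=3: u_3=119/360 ∈ [15/47, 22/47) → index 4
j=4: u_4=149/360 ∈ [15/47, 22/47) → index 4
j=5: u_5=179/360 ∈ [22/47, 25/47) → index 5
j=6: u_6=209/360 ∈ [27/47, 35/47) → index 7
j=7: u_7=239/360 ∈ [27/47, 35/47) → index 7
j=8: u_8=269/360 ∈ [35/47, 39/47) → index 8
j=9: u_9=299/360 ∈ [39/47, 42/47) → index 9
j=10: u_10=329/360 ∈ [42/47, 1) → index 10
j=11: u_11=359/360 ∈ [42/47, 1) → index 10

0 1 2 4 4 5 7 7 8 9 10 10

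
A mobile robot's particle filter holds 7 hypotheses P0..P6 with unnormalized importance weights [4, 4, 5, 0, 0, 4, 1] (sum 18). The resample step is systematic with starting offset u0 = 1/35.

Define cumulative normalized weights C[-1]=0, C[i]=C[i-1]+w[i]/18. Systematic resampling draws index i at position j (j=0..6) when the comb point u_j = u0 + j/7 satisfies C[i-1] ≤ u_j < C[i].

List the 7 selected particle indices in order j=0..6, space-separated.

C = [2/9, 4/9, 13/18, 13/18, 13/18, 17/18, 1]
j=0: u_0=1/35 ∈ [0, 2/9) → index 0
j=1: u_1=6/35 ∈ [0, 2/9) → index 0
j=2: u_2=11/35 ∈ [2/9, 4/9) → index 1
j=3: u_3=16/35 ∈ [4/9, 13/18) → index 2
j=4: u_4=3/5 ∈ [4/9, 13/18) → index 2
j=5: u_5=26/35 ∈ [13/18, 17/18) → index 5
j=6: u_6=31/35 ∈ [13/18, 17/18) → index 5

0 0 1 2 2 5 5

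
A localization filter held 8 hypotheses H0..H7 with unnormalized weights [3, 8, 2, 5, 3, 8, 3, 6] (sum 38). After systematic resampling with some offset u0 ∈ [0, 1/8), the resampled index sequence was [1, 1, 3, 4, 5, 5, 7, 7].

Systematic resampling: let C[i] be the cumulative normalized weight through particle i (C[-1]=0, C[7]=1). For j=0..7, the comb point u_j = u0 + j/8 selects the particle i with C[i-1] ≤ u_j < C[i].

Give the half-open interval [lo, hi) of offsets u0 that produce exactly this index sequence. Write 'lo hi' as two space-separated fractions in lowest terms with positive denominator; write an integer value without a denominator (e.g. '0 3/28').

C = [3/38, 11/38, 13/38, 9/19, 21/38, 29/38, 16/19, 1]
j=0 picked index 1: u0 ∈ [3/38, 11/38)
j=1 picked index 1: u0 ∈ [-7/152, 25/152)
j=2 picked index 3: u0 ∈ [7/76, 17/76)
j=3 picked index 4: u0 ∈ [15/152, 27/152)
j=4 picked index 5: u0 ∈ [1/19, 5/19)
j=5 picked index 5: u0 ∈ [-11/152, 21/152)
j=6 picked index 7: u0 ∈ [7/76, 1/4)
j=7 picked index 7: u0 ∈ [-5/152, 1/8)
intersection: [15/152, 1/8)

15/152 1/8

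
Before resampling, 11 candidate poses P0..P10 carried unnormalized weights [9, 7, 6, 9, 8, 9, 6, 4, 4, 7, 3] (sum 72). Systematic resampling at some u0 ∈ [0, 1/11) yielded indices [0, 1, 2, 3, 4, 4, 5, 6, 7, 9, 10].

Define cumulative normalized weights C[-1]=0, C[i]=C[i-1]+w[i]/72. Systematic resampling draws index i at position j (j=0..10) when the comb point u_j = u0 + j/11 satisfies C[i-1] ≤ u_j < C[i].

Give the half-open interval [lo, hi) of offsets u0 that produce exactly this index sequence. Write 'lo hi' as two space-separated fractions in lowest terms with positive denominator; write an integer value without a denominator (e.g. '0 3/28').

53/792 31/396

C = [1/8, 2/9, 11/36, 31/72, 13/24, 2/3, 3/4, 29/36, 31/36, 23/24, 1]
j=0 picked index 0: u0 ∈ [0, 1/8)
j=1 picked index 1: u0 ∈ [3/88, 13/99)
j=2 picked index 2: u0 ∈ [4/99, 49/396)
j=3 picked index 3: u0 ∈ [13/396, 125/792)
j=4 picked index 4: u0 ∈ [53/792, 47/264)
j=5 picked index 4: u0 ∈ [-19/792, 23/264)
j=6 picked index 5: u0 ∈ [-1/264, 4/33)
j=7 picked index 6: u0 ∈ [1/33, 5/44)
j=8 picked index 7: u0 ∈ [1/44, 31/396)
j=9 picked index 9: u0 ∈ [17/396, 37/264)
j=10 picked index 10: u0 ∈ [13/264, 1/11)
intersection: [53/792, 31/396)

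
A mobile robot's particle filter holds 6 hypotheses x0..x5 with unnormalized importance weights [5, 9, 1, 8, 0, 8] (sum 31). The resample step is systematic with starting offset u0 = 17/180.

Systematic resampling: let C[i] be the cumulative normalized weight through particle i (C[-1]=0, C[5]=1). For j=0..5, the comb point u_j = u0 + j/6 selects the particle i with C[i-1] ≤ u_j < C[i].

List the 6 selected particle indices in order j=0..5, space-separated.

0 1 1 3 5 5

C = [5/31, 14/31, 15/31, 23/31, 23/31, 1]
j=0: u_0=17/180 ∈ [0, 5/31) → index 0
j=1: u_1=47/180 ∈ [5/31, 14/31) → index 1
j=2: u_2=77/180 ∈ [5/31, 14/31) → index 1
j=3: u_3=107/180 ∈ [15/31, 23/31) → index 3
j=4: u_4=137/180 ∈ [23/31, 1) → index 5
j=5: u_5=167/180 ∈ [23/31, 1) → index 5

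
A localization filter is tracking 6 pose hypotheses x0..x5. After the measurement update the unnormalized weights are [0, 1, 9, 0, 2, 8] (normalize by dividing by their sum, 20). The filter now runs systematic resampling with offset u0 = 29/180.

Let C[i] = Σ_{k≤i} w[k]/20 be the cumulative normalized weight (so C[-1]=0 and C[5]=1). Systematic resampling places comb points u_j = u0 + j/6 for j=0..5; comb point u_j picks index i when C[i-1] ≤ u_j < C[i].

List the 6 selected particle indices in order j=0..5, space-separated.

2 2 2 5 5 5

C = [0, 1/20, 1/2, 1/2, 3/5, 1]
j=0: u_0=29/180 ∈ [1/20, 1/2) → index 2
j=1: u_1=59/180 ∈ [1/20, 1/2) → index 2
j=2: u_2=89/180 ∈ [1/20, 1/2) → index 2
j=3: u_3=119/180 ∈ [3/5, 1) → index 5
j=4: u_4=149/180 ∈ [3/5, 1) → index 5
j=5: u_5=179/180 ∈ [3/5, 1) → index 5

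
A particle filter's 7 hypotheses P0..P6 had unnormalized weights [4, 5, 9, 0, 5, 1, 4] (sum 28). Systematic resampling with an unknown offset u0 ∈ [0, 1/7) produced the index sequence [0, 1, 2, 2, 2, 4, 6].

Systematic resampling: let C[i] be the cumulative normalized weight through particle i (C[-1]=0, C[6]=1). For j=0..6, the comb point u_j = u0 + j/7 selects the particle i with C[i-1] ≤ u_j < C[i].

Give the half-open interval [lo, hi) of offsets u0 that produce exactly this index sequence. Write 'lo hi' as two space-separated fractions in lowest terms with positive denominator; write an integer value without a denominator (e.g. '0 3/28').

1/28 1/14

C = [1/7, 9/28, 9/14, 9/14, 23/28, 6/7, 1]
j=0 picked index 0: u0 ∈ [0, 1/7)
j=1 picked index 1: u0 ∈ [0, 5/28)
j=2 picked index 2: u0 ∈ [1/28, 5/14)
j=3 picked index 2: u0 ∈ [-3/28, 3/14)
j=4 picked index 2: u0 ∈ [-1/4, 1/14)
j=5 picked index 4: u0 ∈ [-1/14, 3/28)
j=6 picked index 6: u0 ∈ [0, 1/7)
intersection: [1/28, 1/14)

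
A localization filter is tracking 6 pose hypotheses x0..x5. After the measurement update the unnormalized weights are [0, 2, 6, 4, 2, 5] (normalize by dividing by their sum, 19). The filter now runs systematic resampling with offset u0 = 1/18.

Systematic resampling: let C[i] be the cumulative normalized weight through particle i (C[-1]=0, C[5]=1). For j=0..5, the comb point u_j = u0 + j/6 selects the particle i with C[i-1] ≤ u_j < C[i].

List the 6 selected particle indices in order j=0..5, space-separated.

1 2 2 3 4 5

C = [0, 2/19, 8/19, 12/19, 14/19, 1]
j=0: u_0=1/18 ∈ [0, 2/19) → index 1
j=1: u_1=2/9 ∈ [2/19, 8/19) → index 2
j=2: u_2=7/18 ∈ [2/19, 8/19) → index 2
j=3: u_3=5/9 ∈ [8/19, 12/19) → index 3
j=4: u_4=13/18 ∈ [12/19, 14/19) → index 4
j=5: u_5=8/9 ∈ [14/19, 1) → index 5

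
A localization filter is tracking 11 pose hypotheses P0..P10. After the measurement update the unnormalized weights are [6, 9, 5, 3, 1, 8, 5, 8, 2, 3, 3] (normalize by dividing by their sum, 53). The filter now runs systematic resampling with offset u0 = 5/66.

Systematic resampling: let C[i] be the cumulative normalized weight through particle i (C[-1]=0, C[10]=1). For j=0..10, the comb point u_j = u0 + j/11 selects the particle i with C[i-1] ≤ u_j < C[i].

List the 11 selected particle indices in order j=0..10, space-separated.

0 1 1 2 4 5 6 7 7 9 10

C = [6/53, 15/53, 20/53, 23/53, 24/53, 32/53, 37/53, 45/53, 47/53, 50/53, 1]
j=0: u_0=5/66 ∈ [0, 6/53) → index 0
j=1: u_1=1/6 ∈ [6/53, 15/53) → index 1
j=2: u_2=17/66 ∈ [6/53, 15/53) → index 1
j=3: u_3=23/66 ∈ [15/53, 20/53) → index 2
j=4: u_4=29/66 ∈ [23/53, 24/53) → index 4
j=5: u_5=35/66 ∈ [24/53, 32/53) → index 5
j=6: u_6=41/66 ∈ [32/53, 37/53) → index 6
j=7: u_7=47/66 ∈ [37/53, 45/53) → index 7
j=8: u_8=53/66 ∈ [37/53, 45/53) → index 7
j=9: u_9=59/66 ∈ [47/53, 50/53) → index 9
j=10: u_10=65/66 ∈ [50/53, 1) → index 10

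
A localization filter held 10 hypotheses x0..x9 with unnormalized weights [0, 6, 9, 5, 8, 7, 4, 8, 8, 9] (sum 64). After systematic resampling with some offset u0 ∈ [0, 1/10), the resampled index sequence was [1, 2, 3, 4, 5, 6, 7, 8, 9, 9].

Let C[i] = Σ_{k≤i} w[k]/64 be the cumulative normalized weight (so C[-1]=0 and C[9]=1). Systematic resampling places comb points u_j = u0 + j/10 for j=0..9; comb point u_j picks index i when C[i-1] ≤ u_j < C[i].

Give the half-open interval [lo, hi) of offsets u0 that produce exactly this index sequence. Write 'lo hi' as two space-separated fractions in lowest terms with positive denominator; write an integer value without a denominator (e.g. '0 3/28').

C = [0, 3/32, 15/64, 5/16, 7/16, 35/64, 39/64, 47/64, 55/64, 1]
j=0 picked index 1: u0 ∈ [0, 3/32)
j=1 picked index 2: u0 ∈ [-1/160, 43/320)
j=2 picked index 3: u0 ∈ [11/320, 9/80)
j=3 picked index 4: u0 ∈ [1/80, 11/80)
j=4 picked index 5: u0 ∈ [3/80, 47/320)
j=5 picked index 6: u0 ∈ [3/64, 7/64)
j=6 picked index 7: u0 ∈ [3/320, 43/320)
j=7 picked index 8: u0 ∈ [11/320, 51/320)
j=8 picked index 9: u0 ∈ [19/320, 1/5)
j=9 picked index 9: u0 ∈ [-13/320, 1/10)
intersection: [19/320, 3/32)

19/320 3/32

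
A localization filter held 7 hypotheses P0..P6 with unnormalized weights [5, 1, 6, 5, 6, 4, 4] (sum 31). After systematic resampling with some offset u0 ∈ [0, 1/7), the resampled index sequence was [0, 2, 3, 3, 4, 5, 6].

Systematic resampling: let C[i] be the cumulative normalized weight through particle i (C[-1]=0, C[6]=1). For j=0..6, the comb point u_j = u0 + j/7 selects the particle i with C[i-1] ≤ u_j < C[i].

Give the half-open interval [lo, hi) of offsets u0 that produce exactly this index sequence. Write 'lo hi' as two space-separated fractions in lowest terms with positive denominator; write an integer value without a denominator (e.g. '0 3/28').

22/217 26/217

C = [5/31, 6/31, 12/31, 17/31, 23/31, 27/31, 1]
j=0 picked index 0: u0 ∈ [0, 5/31)
j=1 picked index 2: u0 ∈ [11/217, 53/217)
j=2 picked index 3: u0 ∈ [22/217, 57/217)
j=3 picked index 3: u0 ∈ [-9/217, 26/217)
j=4 picked index 4: u0 ∈ [-5/217, 37/217)
j=5 picked index 5: u0 ∈ [6/217, 34/217)
j=6 picked index 6: u0 ∈ [3/217, 1/7)
intersection: [22/217, 26/217)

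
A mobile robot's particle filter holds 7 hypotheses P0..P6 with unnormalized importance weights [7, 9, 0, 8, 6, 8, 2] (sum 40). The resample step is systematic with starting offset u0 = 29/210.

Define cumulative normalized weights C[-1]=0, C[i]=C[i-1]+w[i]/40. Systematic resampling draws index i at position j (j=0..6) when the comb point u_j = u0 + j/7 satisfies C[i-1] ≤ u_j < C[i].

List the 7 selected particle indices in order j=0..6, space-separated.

0 1 3 3 4 5 6

C = [7/40, 2/5, 2/5, 3/5, 3/4, 19/20, 1]
j=0: u_0=29/210 ∈ [0, 7/40) → index 0
j=1: u_1=59/210 ∈ [7/40, 2/5) → index 1
j=2: u_2=89/210 ∈ [2/5, 3/5) → index 3
j=3: u_3=17/30 ∈ [2/5, 3/5) → index 3
j=4: u_4=149/210 ∈ [3/5, 3/4) → index 4
j=5: u_5=179/210 ∈ [3/4, 19/20) → index 5
j=6: u_6=209/210 ∈ [19/20, 1) → index 6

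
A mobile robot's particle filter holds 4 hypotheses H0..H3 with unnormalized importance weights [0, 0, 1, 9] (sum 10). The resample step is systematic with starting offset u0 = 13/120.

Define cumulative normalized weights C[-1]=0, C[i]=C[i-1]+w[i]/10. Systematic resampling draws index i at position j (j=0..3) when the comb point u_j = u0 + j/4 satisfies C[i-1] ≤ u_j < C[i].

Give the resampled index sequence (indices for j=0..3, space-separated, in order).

C = [0, 0, 1/10, 1]
j=0: u_0=13/120 ∈ [1/10, 1) → index 3
j=1: u_1=43/120 ∈ [1/10, 1) → index 3
j=2: u_2=73/120 ∈ [1/10, 1) → index 3
j=3: u_3=103/120 ∈ [1/10, 1) → index 3

3 3 3 3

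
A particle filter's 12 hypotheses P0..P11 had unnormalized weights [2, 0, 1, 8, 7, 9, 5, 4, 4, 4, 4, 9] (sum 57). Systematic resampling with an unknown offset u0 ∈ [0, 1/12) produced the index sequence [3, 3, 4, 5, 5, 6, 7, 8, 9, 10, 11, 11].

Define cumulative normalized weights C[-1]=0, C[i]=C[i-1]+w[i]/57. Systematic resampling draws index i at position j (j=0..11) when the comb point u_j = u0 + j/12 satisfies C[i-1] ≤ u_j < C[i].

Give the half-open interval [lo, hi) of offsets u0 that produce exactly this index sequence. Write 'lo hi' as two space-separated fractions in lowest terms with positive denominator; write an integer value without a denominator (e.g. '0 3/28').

C = [2/57, 2/57, 1/19, 11/57, 6/19, 9/19, 32/57, 12/19, 40/57, 44/57, 16/19, 1]
j=0 picked index 3: u0 ∈ [1/19, 11/57)
j=1 picked index 3: u0 ∈ [-7/228, 25/228)
j=2 picked index 4: u0 ∈ [1/38, 17/114)
j=3 picked index 5: u0 ∈ [5/76, 17/76)
j=4 picked index 5: u0 ∈ [-1/57, 8/57)
j=5 picked index 6: u0 ∈ [13/228, 11/76)
j=6 picked index 7: u0 ∈ [7/114, 5/38)
j=7 picked index 8: u0 ∈ [11/228, 9/76)
j=8 picked index 9: u0 ∈ [2/57, 2/19)
j=9 picked index 10: u0 ∈ [5/228, 7/76)
j=10 picked index 11: u0 ∈ [1/114, 1/6)
j=11 picked index 11: u0 ∈ [-17/228, 1/12)
intersection: [5/76, 1/12)

5/76 1/12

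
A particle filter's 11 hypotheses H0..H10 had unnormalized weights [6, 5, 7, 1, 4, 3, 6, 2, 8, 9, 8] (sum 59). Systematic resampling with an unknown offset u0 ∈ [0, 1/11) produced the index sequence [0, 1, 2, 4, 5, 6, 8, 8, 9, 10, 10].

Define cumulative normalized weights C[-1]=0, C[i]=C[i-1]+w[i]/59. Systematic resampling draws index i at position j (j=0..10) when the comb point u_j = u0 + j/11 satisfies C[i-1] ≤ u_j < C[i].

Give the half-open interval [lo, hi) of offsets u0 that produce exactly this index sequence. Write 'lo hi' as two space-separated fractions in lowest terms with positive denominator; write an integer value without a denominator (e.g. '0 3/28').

C = [6/59, 11/59, 18/59, 19/59, 23/59, 26/59, 32/59, 34/59, 42/59, 51/59, 1]
j=0 picked index 0: u0 ∈ [0, 6/59)
j=1 picked index 1: u0 ∈ [7/649, 62/649)
j=2 picked index 2: u0 ∈ [3/649, 80/649)
j=3 picked index 4: u0 ∈ [32/649, 76/649)
j=4 picked index 5: u0 ∈ [17/649, 50/649)
j=5 picked index 6: u0 ∈ [-9/649, 57/649)
j=6 picked index 8: u0 ∈ [20/649, 108/649)
j=7 picked index 8: u0 ∈ [-39/649, 49/649)
j=8 picked index 9: u0 ∈ [-10/649, 89/649)
j=9 picked index 10: u0 ∈ [30/649, 2/11)
j=10 picked index 10: u0 ∈ [-29/649, 1/11)
intersection: [32/649, 49/649)

32/649 49/649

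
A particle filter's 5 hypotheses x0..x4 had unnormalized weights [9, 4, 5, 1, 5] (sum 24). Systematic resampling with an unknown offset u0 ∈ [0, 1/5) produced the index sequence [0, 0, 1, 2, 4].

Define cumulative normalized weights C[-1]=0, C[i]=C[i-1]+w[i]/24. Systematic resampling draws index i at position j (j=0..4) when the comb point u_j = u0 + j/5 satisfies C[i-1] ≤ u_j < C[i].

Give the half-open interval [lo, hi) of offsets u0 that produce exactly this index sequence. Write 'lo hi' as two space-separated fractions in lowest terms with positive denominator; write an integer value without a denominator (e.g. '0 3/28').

C = [3/8, 13/24, 3/4, 19/24, 1]
j=0 picked index 0: u0 ∈ [0, 3/8)
j=1 picked index 0: u0 ∈ [-1/5, 7/40)
j=2 picked index 1: u0 ∈ [-1/40, 17/120)
j=3 picked index 2: u0 ∈ [-7/120, 3/20)
j=4 picked index 4: u0 ∈ [-1/120, 1/5)
intersection: [0, 17/120)

0 17/120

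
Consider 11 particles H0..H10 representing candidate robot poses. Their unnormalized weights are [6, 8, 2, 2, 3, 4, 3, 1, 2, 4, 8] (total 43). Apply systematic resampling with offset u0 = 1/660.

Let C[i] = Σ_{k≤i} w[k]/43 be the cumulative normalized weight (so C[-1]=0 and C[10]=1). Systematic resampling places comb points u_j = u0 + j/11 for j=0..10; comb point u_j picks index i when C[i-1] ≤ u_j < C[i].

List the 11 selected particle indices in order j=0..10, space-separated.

0 0 1 1 2 4 5 6 9 10 10

C = [6/43, 14/43, 16/43, 18/43, 21/43, 25/43, 28/43, 29/43, 31/43, 35/43, 1]
j=0: u_0=1/660 ∈ [0, 6/43) → index 0
j=1: u_1=61/660 ∈ [0, 6/43) → index 0
j=2: u_2=11/60 ∈ [6/43, 14/43) → index 1
j=3: u_3=181/660 ∈ [6/43, 14/43) → index 1
j=4: u_4=241/660 ∈ [14/43, 16/43) → index 2
j=5: u_5=301/660 ∈ [18/43, 21/43) → index 4
j=6: u_6=361/660 ∈ [21/43, 25/43) → index 5
j=7: u_7=421/660 ∈ [25/43, 28/43) → index 6
j=8: u_8=481/660 ∈ [31/43, 35/43) → index 9
j=9: u_9=541/660 ∈ [35/43, 1) → index 10
j=10: u_10=601/660 ∈ [35/43, 1) → index 10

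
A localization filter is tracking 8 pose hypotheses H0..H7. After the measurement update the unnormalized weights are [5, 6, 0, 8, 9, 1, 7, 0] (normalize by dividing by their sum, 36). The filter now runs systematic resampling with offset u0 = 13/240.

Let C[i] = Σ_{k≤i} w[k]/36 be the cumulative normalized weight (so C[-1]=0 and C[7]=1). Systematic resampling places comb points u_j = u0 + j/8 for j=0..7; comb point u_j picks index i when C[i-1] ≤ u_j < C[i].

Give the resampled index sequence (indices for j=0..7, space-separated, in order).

C = [5/36, 11/36, 11/36, 19/36, 7/9, 29/36, 1, 1]
j=0: u_0=13/240 ∈ [0, 5/36) → index 0
j=1: u_1=43/240 ∈ [5/36, 11/36) → index 1
j=2: u_2=73/240 ∈ [5/36, 11/36) → index 1
j=3: u_3=103/240 ∈ [11/36, 19/36) → index 3
j=4: u_4=133/240 ∈ [19/36, 7/9) → index 4
j=5: u_5=163/240 ∈ [19/36, 7/9) → index 4
j=6: u_6=193/240 ∈ [7/9, 29/36) → index 5
j=7: u_7=223/240 ∈ [29/36, 1) → index 6

0 1 1 3 4 4 5 6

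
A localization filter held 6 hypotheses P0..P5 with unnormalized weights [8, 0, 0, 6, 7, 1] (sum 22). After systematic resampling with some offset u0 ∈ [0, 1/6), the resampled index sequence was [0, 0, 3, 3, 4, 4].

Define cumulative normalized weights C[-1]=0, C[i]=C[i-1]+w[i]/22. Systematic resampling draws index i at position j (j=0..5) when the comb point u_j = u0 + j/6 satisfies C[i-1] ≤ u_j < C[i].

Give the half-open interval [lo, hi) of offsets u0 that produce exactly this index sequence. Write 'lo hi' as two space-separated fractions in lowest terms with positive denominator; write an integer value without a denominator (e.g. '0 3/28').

C = [4/11, 4/11, 4/11, 7/11, 21/22, 1]
j=0 picked index 0: u0 ∈ [0, 4/11)
j=1 picked index 0: u0 ∈ [-1/6, 13/66)
j=2 picked index 3: u0 ∈ [1/33, 10/33)
j=3 picked index 3: u0 ∈ [-3/22, 3/22)
j=4 picked index 4: u0 ∈ [-1/33, 19/66)
j=5 picked index 4: u0 ∈ [-13/66, 4/33)
intersection: [1/33, 4/33)

1/33 4/33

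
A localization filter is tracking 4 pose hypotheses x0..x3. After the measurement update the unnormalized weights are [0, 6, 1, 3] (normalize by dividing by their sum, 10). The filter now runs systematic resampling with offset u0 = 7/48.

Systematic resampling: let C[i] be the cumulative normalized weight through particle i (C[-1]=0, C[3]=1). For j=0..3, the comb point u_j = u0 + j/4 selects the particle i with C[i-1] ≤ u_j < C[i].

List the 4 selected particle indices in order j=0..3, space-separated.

C = [0, 3/5, 7/10, 1]
j=0: u_0=7/48 ∈ [0, 3/5) → index 1
j=1: u_1=19/48 ∈ [0, 3/5) → index 1
j=2: u_2=31/48 ∈ [3/5, 7/10) → index 2
j=3: u_3=43/48 ∈ [7/10, 1) → index 3

1 1 2 3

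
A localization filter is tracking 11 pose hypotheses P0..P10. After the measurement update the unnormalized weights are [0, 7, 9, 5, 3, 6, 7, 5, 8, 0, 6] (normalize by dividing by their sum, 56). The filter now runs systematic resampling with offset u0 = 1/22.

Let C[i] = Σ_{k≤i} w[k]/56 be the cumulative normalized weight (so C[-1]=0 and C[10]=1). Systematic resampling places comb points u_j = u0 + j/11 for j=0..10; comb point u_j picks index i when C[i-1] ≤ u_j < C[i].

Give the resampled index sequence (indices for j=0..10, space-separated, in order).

1 2 2 3 4 5 6 7 8 8 10

C = [0, 1/8, 2/7, 3/8, 3/7, 15/28, 37/56, 3/4, 25/28, 25/28, 1]
j=0: u_0=1/22 ∈ [0, 1/8) → index 1
j=1: u_1=3/22 ∈ [1/8, 2/7) → index 2
j=2: u_2=5/22 ∈ [1/8, 2/7) → index 2
j=3: u_3=7/22 ∈ [2/7, 3/8) → index 3
j=4: u_4=9/22 ∈ [3/8, 3/7) → index 4
j=5: u_5=1/2 ∈ [3/7, 15/28) → index 5
j=6: u_6=13/22 ∈ [15/28, 37/56) → index 6
j=7: u_7=15/22 ∈ [37/56, 3/4) → index 7
j=8: u_8=17/22 ∈ [3/4, 25/28) → index 8
j=9: u_9=19/22 ∈ [3/4, 25/28) → index 8
j=10: u_10=21/22 ∈ [25/28, 1) → index 10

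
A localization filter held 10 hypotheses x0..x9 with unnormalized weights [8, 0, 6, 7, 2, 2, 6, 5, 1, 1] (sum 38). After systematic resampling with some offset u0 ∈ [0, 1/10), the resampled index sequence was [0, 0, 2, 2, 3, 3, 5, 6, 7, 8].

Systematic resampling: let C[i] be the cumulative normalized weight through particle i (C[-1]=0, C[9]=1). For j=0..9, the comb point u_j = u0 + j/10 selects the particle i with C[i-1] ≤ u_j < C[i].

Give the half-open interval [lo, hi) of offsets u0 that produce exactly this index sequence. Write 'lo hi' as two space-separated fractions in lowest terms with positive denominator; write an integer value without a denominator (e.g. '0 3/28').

9/190 1/19

C = [4/19, 4/19, 7/19, 21/38, 23/38, 25/38, 31/38, 18/19, 37/38, 1]
j=0 picked index 0: u0 ∈ [0, 4/19)
j=1 picked index 0: u0 ∈ [-1/10, 21/190)
j=2 picked index 2: u0 ∈ [1/95, 16/95)
j=3 picked index 2: u0 ∈ [-17/190, 13/190)
j=4 picked index 3: u0 ∈ [-3/95, 29/190)
j=5 picked index 3: u0 ∈ [-5/38, 1/19)
j=6 picked index 5: u0 ∈ [1/190, 11/190)
j=7 picked index 6: u0 ∈ [-4/95, 11/95)
j=8 picked index 7: u0 ∈ [3/190, 14/95)
j=9 picked index 8: u0 ∈ [9/190, 7/95)
intersection: [9/190, 1/19)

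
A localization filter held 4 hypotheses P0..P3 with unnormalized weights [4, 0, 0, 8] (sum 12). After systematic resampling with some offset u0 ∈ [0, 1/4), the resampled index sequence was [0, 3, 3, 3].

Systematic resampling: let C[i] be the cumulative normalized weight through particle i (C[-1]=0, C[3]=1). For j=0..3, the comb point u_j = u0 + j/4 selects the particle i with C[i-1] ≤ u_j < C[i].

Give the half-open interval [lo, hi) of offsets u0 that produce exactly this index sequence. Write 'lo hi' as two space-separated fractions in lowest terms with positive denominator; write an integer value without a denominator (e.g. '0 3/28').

C = [1/3, 1/3, 1/3, 1]
j=0 picked index 0: u0 ∈ [0, 1/3)
j=1 picked index 3: u0 ∈ [1/12, 3/4)
j=2 picked index 3: u0 ∈ [-1/6, 1/2)
j=3 picked index 3: u0 ∈ [-5/12, 1/4)
intersection: [1/12, 1/4)

1/12 1/4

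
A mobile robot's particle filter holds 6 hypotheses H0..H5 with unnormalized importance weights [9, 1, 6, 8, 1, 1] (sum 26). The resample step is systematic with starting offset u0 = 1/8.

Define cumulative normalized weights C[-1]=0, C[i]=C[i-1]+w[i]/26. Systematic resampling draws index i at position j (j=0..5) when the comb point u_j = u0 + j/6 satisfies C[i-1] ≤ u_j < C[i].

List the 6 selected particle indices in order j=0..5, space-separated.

0 0 2 3 3 4

C = [9/26, 5/13, 8/13, 12/13, 25/26, 1]
j=0: u_0=1/8 ∈ [0, 9/26) → index 0
j=1: u_1=7/24 ∈ [0, 9/26) → index 0
j=2: u_2=11/24 ∈ [5/13, 8/13) → index 2
j=3: u_3=5/8 ∈ [8/13, 12/13) → index 3
j=4: u_4=19/24 ∈ [8/13, 12/13) → index 3
j=5: u_5=23/24 ∈ [12/13, 25/26) → index 4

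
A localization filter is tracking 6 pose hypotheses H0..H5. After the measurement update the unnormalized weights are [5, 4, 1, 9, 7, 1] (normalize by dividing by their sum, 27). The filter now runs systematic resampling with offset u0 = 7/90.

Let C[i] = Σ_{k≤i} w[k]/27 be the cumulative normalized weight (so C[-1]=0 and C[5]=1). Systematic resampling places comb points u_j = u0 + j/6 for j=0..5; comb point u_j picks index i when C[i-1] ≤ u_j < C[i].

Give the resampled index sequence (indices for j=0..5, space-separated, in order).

0 1 3 3 4 4

C = [5/27, 1/3, 10/27, 19/27, 26/27, 1]
j=0: u_0=7/90 ∈ [0, 5/27) → index 0
j=1: u_1=11/45 ∈ [5/27, 1/3) → index 1
j=2: u_2=37/90 ∈ [10/27, 19/27) → index 3
j=3: u_3=26/45 ∈ [10/27, 19/27) → index 3
j=4: u_4=67/90 ∈ [19/27, 26/27) → index 4
j=5: u_5=41/45 ∈ [19/27, 26/27) → index 4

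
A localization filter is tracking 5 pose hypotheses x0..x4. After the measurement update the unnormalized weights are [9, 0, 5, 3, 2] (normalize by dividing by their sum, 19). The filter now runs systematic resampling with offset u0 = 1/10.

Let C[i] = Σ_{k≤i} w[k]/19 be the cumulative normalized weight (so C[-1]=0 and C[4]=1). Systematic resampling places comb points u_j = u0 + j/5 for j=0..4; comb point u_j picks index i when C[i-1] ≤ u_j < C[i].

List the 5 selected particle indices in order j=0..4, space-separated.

0 0 2 2 4

C = [9/19, 9/19, 14/19, 17/19, 1]
j=0: u_0=1/10 ∈ [0, 9/19) → index 0
j=1: u_1=3/10 ∈ [0, 9/19) → index 0
j=2: u_2=1/2 ∈ [9/19, 14/19) → index 2
j=3: u_3=7/10 ∈ [9/19, 14/19) → index 2
j=4: u_4=9/10 ∈ [17/19, 1) → index 4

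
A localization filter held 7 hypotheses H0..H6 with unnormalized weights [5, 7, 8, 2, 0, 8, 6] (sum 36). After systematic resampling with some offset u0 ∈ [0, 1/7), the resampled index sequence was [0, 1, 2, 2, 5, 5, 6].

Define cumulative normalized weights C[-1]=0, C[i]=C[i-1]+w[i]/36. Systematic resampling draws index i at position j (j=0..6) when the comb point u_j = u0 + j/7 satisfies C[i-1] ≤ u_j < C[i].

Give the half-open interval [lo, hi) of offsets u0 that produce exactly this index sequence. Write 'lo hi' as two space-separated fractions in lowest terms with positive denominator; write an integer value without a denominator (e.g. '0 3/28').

C = [5/36, 1/3, 5/9, 11/18, 11/18, 5/6, 1]
j=0 picked index 0: u0 ∈ [0, 5/36)
j=1 picked index 1: u0 ∈ [-1/252, 4/21)
j=2 picked index 2: u0 ∈ [1/21, 17/63)
j=3 picked index 2: u0 ∈ [-2/21, 8/63)
j=4 picked index 5: u0 ∈ [5/126, 11/42)
j=5 picked index 5: u0 ∈ [-13/126, 5/42)
j=6 picked index 6: u0 ∈ [-1/42, 1/7)
intersection: [1/21, 5/42)

1/21 5/42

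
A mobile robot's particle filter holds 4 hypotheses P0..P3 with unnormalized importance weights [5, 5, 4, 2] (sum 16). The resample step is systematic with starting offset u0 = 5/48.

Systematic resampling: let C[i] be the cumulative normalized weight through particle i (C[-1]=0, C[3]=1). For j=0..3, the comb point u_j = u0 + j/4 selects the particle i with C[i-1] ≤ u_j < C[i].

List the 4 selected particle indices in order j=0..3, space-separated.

0 1 1 2

C = [5/16, 5/8, 7/8, 1]
j=0: u_0=5/48 ∈ [0, 5/16) → index 0
j=1: u_1=17/48 ∈ [5/16, 5/8) → index 1
j=2: u_2=29/48 ∈ [5/16, 5/8) → index 1
j=3: u_3=41/48 ∈ [5/8, 7/8) → index 2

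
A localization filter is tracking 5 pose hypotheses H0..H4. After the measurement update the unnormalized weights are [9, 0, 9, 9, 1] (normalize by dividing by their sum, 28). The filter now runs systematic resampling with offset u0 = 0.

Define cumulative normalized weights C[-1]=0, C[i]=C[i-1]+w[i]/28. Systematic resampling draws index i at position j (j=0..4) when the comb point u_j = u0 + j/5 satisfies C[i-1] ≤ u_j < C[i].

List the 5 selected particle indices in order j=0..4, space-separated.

0 0 2 2 3

C = [9/28, 9/28, 9/14, 27/28, 1]
j=0: u_0=0 ∈ [0, 9/28) → index 0
j=1: u_1=1/5 ∈ [0, 9/28) → index 0
j=2: u_2=2/5 ∈ [9/28, 9/14) → index 2
j=3: u_3=3/5 ∈ [9/28, 9/14) → index 2
j=4: u_4=4/5 ∈ [9/14, 27/28) → index 3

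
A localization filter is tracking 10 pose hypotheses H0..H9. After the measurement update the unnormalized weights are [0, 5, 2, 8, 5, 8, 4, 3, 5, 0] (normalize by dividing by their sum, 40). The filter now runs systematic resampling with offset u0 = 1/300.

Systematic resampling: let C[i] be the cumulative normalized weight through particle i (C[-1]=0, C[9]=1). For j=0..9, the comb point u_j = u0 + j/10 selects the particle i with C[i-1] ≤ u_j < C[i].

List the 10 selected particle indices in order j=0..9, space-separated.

1 1 3 3 4 5 5 6 7 8

C = [0, 1/8, 7/40, 3/8, 1/2, 7/10, 4/5, 7/8, 1, 1]
j=0: u_0=1/300 ∈ [0, 1/8) → index 1
j=1: u_1=31/300 ∈ [0, 1/8) → index 1
j=2: u_2=61/300 ∈ [7/40, 3/8) → index 3
j=3: u_3=91/300 ∈ [7/40, 3/8) → index 3
j=4: u_4=121/300 ∈ [3/8, 1/2) → index 4
j=5: u_5=151/300 ∈ [1/2, 7/10) → index 5
j=6: u_6=181/300 ∈ [1/2, 7/10) → index 5
j=7: u_7=211/300 ∈ [7/10, 4/5) → index 6
j=8: u_8=241/300 ∈ [4/5, 7/8) → index 7
j=9: u_9=271/300 ∈ [7/8, 1) → index 8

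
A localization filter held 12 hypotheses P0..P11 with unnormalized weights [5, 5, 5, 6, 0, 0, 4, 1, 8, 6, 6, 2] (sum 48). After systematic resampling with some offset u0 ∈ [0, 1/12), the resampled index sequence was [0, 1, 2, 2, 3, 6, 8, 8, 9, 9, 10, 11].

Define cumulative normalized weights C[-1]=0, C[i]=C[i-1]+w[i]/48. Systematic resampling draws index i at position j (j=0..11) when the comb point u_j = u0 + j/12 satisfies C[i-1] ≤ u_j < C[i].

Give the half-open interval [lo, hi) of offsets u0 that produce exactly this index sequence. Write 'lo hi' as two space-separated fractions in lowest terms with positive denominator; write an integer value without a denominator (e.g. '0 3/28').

C = [5/48, 5/24, 5/16, 7/16, 7/16, 7/16, 25/48, 13/24, 17/24, 5/6, 23/24, 1]
j=0 picked index 0: u0 ∈ [0, 5/48)
j=1 picked index 1: u0 ∈ [1/48, 1/8)
j=2 picked index 2: u0 ∈ [1/24, 7/48)
j=3 picked index 2: u0 ∈ [-1/24, 1/16)
j=4 picked index 3: u0 ∈ [-1/48, 5/48)
j=5 picked index 6: u0 ∈ [1/48, 5/48)
j=6 picked index 8: u0 ∈ [1/24, 5/24)
j=7 picked index 8: u0 ∈ [-1/24, 1/8)
j=8 picked index 9: u0 ∈ [1/24, 1/6)
j=9 picked index 9: u0 ∈ [-1/24, 1/12)
j=10 picked index 10: u0 ∈ [0, 1/8)
j=11 picked index 11: u0 ∈ [1/24, 1/12)
intersection: [1/24, 1/16)

1/24 1/16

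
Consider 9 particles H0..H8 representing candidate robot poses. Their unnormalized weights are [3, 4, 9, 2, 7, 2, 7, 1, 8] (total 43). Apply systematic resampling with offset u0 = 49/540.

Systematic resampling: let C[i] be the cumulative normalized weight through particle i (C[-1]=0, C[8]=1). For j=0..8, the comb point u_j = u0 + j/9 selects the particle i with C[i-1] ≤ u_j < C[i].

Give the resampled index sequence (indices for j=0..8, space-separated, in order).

1 2 2 4 4 6 6 8 8

C = [3/43, 7/43, 16/43, 18/43, 25/43, 27/43, 34/43, 35/43, 1]
j=0: u_0=49/540 ∈ [3/43, 7/43) → index 1
j=1: u_1=109/540 ∈ [7/43, 16/43) → index 2
j=2: u_2=169/540 ∈ [7/43, 16/43) → index 2
j=3: u_3=229/540 ∈ [18/43, 25/43) → index 4
j=4: u_4=289/540 ∈ [18/43, 25/43) → index 4
j=5: u_5=349/540 ∈ [27/43, 34/43) → index 6
j=6: u_6=409/540 ∈ [27/43, 34/43) → index 6
j=7: u_7=469/540 ∈ [35/43, 1) → index 8
j=8: u_8=529/540 ∈ [35/43, 1) → index 8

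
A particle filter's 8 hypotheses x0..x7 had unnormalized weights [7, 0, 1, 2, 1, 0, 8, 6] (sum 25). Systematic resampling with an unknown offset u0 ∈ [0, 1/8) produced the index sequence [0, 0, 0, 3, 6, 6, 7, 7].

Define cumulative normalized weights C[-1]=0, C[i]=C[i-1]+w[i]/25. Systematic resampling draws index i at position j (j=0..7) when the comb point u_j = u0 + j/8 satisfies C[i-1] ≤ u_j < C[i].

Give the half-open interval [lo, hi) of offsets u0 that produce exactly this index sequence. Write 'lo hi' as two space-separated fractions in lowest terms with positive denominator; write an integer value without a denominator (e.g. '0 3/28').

C = [7/25, 7/25, 8/25, 2/5, 11/25, 11/25, 19/25, 1]
j=0 picked index 0: u0 ∈ [0, 7/25)
j=1 picked index 0: u0 ∈ [-1/8, 31/200)
j=2 picked index 0: u0 ∈ [-1/4, 3/100)
j=3 picked index 3: u0 ∈ [-11/200, 1/40)
j=4 picked index 6: u0 ∈ [-3/50, 13/50)
j=5 picked index 6: u0 ∈ [-37/200, 27/200)
j=6 picked index 7: u0 ∈ [1/100, 1/4)
j=7 picked index 7: u0 ∈ [-23/200, 1/8)
intersection: [1/100, 1/40)

1/100 1/40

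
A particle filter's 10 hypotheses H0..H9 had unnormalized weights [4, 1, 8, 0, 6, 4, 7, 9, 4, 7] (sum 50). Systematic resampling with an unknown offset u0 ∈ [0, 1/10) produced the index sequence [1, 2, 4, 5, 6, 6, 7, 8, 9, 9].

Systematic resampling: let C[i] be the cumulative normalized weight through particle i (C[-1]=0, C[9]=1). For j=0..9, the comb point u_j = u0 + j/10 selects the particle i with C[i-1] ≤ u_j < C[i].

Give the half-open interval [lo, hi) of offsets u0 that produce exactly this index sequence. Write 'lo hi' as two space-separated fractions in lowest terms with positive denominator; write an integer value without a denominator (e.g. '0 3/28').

C = [2/25, 1/10, 13/50, 13/50, 19/50, 23/50, 3/5, 39/50, 43/50, 1]
j=0 picked index 1: u0 ∈ [2/25, 1/10)
j=1 picked index 2: u0 ∈ [0, 4/25)
j=2 picked index 4: u0 ∈ [3/50, 9/50)
j=3 picked index 5: u0 ∈ [2/25, 4/25)
j=4 picked index 6: u0 ∈ [3/50, 1/5)
j=5 picked index 6: u0 ∈ [-1/25, 1/10)
j=6 picked index 7: u0 ∈ [0, 9/50)
j=7 picked index 8: u0 ∈ [2/25, 4/25)
j=8 picked index 9: u0 ∈ [3/50, 1/5)
j=9 picked index 9: u0 ∈ [-1/25, 1/10)
intersection: [2/25, 1/10)

2/25 1/10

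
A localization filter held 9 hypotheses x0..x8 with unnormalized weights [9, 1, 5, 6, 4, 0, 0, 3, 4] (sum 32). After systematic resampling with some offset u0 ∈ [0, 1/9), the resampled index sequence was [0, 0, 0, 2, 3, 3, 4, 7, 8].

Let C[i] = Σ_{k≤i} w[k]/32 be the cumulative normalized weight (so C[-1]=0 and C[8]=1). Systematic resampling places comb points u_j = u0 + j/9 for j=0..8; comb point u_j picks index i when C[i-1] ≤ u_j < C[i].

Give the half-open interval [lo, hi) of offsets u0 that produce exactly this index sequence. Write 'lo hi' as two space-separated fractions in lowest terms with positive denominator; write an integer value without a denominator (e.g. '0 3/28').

7/288 17/288

C = [9/32, 5/16, 15/32, 21/32, 25/32, 25/32, 25/32, 7/8, 1]
j=0 picked index 0: u0 ∈ [0, 9/32)
j=1 picked index 0: u0 ∈ [-1/9, 49/288)
j=2 picked index 0: u0 ∈ [-2/9, 17/288)
j=3 picked index 2: u0 ∈ [-1/48, 13/96)
j=4 picked index 3: u0 ∈ [7/288, 61/288)
j=5 picked index 3: u0 ∈ [-25/288, 29/288)
j=6 picked index 4: u0 ∈ [-1/96, 11/96)
j=7 picked index 7: u0 ∈ [1/288, 7/72)
j=8 picked index 8: u0 ∈ [-1/72, 1/9)
intersection: [7/288, 17/288)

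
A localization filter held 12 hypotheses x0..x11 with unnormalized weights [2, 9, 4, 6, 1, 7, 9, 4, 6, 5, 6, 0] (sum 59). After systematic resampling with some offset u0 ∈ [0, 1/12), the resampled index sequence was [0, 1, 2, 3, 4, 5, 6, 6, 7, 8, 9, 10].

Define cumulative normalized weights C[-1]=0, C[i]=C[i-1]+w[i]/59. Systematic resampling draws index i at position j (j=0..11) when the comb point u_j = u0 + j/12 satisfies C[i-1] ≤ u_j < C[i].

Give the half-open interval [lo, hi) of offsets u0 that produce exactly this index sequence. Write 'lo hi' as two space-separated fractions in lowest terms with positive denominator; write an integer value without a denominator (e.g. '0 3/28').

4/177 2/59

C = [2/59, 11/59, 15/59, 21/59, 22/59, 29/59, 38/59, 42/59, 48/59, 53/59, 1, 1]
j=0 picked index 0: u0 ∈ [0, 2/59)
j=1 picked index 1: u0 ∈ [-35/708, 73/708)
j=2 picked index 2: u0 ∈ [7/354, 31/354)
j=3 picked index 3: u0 ∈ [1/236, 25/236)
j=4 picked index 4: u0 ∈ [4/177, 7/177)
j=5 picked index 5: u0 ∈ [-31/708, 53/708)
j=6 picked index 6: u0 ∈ [-1/118, 17/118)
j=7 picked index 6: u0 ∈ [-65/708, 43/708)
j=8 picked index 7: u0 ∈ [-4/177, 8/177)
j=9 picked index 8: u0 ∈ [-9/236, 15/236)
j=10 picked index 9: u0 ∈ [-7/354, 23/354)
j=11 picked index 10: u0 ∈ [-13/708, 1/12)
intersection: [4/177, 2/59)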